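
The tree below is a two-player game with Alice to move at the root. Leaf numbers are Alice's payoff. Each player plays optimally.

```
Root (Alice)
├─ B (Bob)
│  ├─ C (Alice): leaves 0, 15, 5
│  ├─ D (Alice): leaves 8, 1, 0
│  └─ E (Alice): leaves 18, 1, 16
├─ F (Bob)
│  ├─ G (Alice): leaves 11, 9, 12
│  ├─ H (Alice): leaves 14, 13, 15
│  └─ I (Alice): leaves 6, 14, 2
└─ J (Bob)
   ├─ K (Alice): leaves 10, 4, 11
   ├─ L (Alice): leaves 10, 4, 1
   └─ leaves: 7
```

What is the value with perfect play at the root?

12

C (Alice): max(0, 15, 5) = 15
D (Alice): max(8, 1, 0) = 8
E (Alice): max(18, 1, 16) = 18
B (Bob): min(15, 8, 18) = 8
G (Alice): max(11, 9, 12) = 12
H (Alice): max(14, 13, 15) = 15
I (Alice): max(6, 14, 2) = 14
F (Bob): min(12, 15, 14) = 12
K (Alice): max(10, 4, 11) = 11
L (Alice): max(10, 4, 1) = 10
J (Bob): min(11, 10, 7) = 7
Root (Alice): max(8, 12, 7) = 12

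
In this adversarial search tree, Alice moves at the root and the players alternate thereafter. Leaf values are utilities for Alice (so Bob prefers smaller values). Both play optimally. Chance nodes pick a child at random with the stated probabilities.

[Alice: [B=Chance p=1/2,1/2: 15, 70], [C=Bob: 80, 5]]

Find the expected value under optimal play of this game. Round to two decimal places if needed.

42.5

B (Chance): 1/2·15 + 1/2·70 = 42.5
C (Bob): min(80, 5) = 5
Root (Alice): max(42.5, 5) = 42.5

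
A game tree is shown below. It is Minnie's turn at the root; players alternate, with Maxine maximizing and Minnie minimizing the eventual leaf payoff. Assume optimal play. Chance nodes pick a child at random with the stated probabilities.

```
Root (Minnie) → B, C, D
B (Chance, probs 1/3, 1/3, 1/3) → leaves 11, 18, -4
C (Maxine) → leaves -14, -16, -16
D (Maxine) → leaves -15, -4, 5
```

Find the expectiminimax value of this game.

B (Chance): 1/3·11 + 1/3·18 + 1/3·-4 = 8.33
C (Maxine): max(-14, -16, -16) = -14
D (Maxine): max(-15, -4, 5) = 5
Root (Minnie): min(8.33, -14, 5) = -14

-14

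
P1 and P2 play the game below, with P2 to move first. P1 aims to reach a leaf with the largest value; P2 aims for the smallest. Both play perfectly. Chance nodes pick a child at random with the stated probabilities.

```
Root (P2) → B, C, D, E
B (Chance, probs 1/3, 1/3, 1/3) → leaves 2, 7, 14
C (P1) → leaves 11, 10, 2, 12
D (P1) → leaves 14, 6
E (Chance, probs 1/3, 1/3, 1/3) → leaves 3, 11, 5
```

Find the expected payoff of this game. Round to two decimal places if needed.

6.33

B (Chance): 1/3·2 + 1/3·7 + 1/3·14 = 7.67
C (P1): max(11, 10, 2, 12) = 12
D (P1): max(14, 6) = 14
E (Chance): 1/3·3 + 1/3·11 + 1/3·5 = 6.33
Root (P2): min(7.67, 12, 14, 6.33) = 6.33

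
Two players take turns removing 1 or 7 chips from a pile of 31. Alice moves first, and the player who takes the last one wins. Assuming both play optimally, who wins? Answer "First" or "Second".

Compute winning (W) and losing (L) positions by backward induction:
i:   0  1  2  3  4  5  6  7  8  9 10 11 12 13 14 15 16 17 18 19 20 21 22 23 24 25 26 27 28 29 30 31
     L  W  L  W  L  W  L  W  L  W  L  W  L  W  L  W  L  W  L  W  L  W  L  W  L  W  L  W  L  W  L  W
Position 31 is W, so the first player wins.

First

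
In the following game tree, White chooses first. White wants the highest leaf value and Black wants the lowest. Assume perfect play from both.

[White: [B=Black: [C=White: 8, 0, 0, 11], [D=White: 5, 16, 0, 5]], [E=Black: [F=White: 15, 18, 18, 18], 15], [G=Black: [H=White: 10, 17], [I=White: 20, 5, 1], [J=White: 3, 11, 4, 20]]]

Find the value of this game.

17

C (White): max(8, 0, 0, 11) = 11
D (White): max(5, 16, 0, 5) = 16
B (Black): min(11, 16) = 11
F (White): max(15, 18, 18, 18) = 18
E (Black): min(18, 15) = 15
H (White): max(10, 17) = 17
I (White): max(20, 5, 1) = 20
J (White): max(3, 11, 4, 20) = 20
G (Black): min(17, 20, 20) = 17
Root (White): max(11, 15, 17) = 17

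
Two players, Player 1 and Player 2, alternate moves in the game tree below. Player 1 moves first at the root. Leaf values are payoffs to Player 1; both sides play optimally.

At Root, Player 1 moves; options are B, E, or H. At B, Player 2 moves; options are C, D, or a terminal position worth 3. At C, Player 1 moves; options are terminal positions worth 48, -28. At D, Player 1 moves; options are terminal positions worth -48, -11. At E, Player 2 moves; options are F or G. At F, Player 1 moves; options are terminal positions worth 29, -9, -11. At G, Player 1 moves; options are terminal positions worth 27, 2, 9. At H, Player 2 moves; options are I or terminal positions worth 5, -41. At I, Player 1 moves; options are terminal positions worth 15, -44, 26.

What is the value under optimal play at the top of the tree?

C (Player 1): max(48, -28) = 48
D (Player 1): max(-48, -11) = -11
B (Player 2): min(48, -11, 3) = -11
F (Player 1): max(29, -9, -11) = 29
G (Player 1): max(27, 2, 9) = 27
E (Player 2): min(29, 27) = 27
I (Player 1): max(15, -44, 26) = 26
H (Player 2): min(26, 5, -41) = -41
Root (Player 1): max(-11, 27, -41) = 27

27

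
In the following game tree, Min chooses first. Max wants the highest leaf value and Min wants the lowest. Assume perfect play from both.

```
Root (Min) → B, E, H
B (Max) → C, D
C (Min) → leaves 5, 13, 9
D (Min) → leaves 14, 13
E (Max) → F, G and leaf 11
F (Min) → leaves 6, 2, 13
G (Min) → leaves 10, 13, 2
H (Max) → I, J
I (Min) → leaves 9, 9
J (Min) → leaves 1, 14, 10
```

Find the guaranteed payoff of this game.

9

C (Min): min(5, 13, 9) = 5
D (Min): min(14, 13) = 13
B (Max): max(5, 13) = 13
F (Min): min(6, 2, 13) = 2
G (Min): min(10, 13, 2) = 2
E (Max): max(2, 2, 11) = 11
I (Min): min(9, 9) = 9
J (Min): min(1, 14, 10) = 1
H (Max): max(9, 1) = 9
Root (Min): min(13, 11, 9) = 9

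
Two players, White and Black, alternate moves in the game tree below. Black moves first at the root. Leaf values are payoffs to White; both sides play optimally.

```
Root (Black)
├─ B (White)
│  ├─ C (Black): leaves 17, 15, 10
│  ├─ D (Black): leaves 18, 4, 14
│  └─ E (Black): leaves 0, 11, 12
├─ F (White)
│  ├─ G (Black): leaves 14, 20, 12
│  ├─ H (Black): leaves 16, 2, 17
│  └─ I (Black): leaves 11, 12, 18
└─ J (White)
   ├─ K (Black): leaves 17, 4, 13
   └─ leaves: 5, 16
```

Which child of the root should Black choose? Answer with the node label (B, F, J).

B

C (Black): min(17, 15, 10) = 10
D (Black): min(18, 4, 14) = 4
E (Black): min(0, 11, 12) = 0
B (White): max(10, 4, 0) = 10
G (Black): min(14, 20, 12) = 12
H (Black): min(16, 2, 17) = 2
I (Black): min(11, 12, 18) = 11
F (White): max(12, 2, 11) = 12
K (Black): min(17, 4, 13) = 4
J (White): max(4, 5, 16) = 16
Root (Black): min(10, 12, 16) = 10
Black picks the child with the lowest value: B (value 10).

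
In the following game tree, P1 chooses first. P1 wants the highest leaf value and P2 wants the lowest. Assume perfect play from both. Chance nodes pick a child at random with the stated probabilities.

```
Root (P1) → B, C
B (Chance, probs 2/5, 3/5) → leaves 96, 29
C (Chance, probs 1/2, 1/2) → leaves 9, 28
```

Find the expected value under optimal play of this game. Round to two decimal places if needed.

55.8

B (Chance): 2/5·96 + 3/5·29 = 55.8
C (Chance): 1/2·9 + 1/2·28 = 18.5
Root (P1): max(55.8, 18.5) = 55.8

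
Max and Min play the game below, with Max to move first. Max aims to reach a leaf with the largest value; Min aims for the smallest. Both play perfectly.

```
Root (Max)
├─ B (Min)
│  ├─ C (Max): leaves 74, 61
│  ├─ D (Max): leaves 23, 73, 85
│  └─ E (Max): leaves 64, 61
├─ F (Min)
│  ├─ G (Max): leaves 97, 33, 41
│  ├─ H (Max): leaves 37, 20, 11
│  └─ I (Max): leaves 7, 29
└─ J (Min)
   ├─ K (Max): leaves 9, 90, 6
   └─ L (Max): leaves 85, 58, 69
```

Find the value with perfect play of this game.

85

C (Max): max(74, 61) = 74
D (Max): max(23, 73, 85) = 85
E (Max): max(64, 61) = 64
B (Min): min(74, 85, 64) = 64
G (Max): max(97, 33, 41) = 97
H (Max): max(37, 20, 11) = 37
I (Max): max(7, 29) = 29
F (Min): min(97, 37, 29) = 29
K (Max): max(9, 90, 6) = 90
L (Max): max(85, 58, 69) = 85
J (Min): min(90, 85) = 85
Root (Max): max(64, 29, 85) = 85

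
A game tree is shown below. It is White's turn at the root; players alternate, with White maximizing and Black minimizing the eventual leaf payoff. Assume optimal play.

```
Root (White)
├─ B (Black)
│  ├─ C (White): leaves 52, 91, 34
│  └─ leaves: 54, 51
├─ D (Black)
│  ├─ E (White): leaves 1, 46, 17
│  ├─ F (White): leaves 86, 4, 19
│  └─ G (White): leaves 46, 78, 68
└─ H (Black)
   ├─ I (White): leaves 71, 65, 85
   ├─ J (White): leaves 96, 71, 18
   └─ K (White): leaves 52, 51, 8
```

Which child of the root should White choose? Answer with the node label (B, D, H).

C (White): max(52, 91, 34) = 91
B (Black): min(91, 54, 51) = 51
E (White): max(1, 46, 17) = 46
F (White): max(86, 4, 19) = 86
G (White): max(46, 78, 68) = 78
D (Black): min(46, 86, 78) = 46
I (White): max(71, 65, 85) = 85
J (White): max(96, 71, 18) = 96
K (White): max(52, 51, 8) = 52
H (Black): min(85, 96, 52) = 52
Root (White): max(51, 46, 52) = 52
White picks the child with the highest value: H (value 52).

H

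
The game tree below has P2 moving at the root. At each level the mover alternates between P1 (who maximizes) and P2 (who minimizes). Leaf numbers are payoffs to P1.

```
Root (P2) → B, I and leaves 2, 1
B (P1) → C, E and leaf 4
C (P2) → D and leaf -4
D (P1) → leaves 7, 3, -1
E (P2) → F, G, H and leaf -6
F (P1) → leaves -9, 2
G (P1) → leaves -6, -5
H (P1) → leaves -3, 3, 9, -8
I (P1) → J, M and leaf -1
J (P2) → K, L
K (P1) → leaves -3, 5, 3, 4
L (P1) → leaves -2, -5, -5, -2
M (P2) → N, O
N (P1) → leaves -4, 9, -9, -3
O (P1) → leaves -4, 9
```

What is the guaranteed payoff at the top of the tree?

1

D (P1): max(7, 3, -1) = 7
C (P2): min(7, -4) = -4
F (P1): max(-9, 2) = 2
G (P1): max(-6, -5) = -5
H (P1): max(-3, 3, 9, -8) = 9
E (P2): min(2, -5, 9, -6) = -6
B (P1): max(-4, -6, 4) = 4
K (P1): max(-3, 5, 3, 4) = 5
L (P1): max(-2, -5, -5, -2) = -2
J (P2): min(5, -2) = -2
N (P1): max(-4, 9, -9, -3) = 9
O (P1): max(-4, 9) = 9
M (P2): min(9, 9) = 9
I (P1): max(-2, 9, -1) = 9
Root (P2): min(4, 9, 2, 1) = 1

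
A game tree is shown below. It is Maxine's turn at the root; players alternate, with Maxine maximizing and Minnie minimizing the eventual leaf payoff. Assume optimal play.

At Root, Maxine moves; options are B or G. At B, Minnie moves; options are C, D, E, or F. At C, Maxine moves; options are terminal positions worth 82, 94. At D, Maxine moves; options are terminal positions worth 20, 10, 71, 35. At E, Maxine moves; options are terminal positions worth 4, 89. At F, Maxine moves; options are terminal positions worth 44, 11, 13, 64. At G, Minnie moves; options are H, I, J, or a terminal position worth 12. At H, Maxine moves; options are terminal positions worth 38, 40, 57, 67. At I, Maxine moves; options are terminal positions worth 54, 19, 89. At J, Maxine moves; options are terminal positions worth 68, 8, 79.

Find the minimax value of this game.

C (Maxine): max(82, 94) = 94
D (Maxine): max(20, 10, 71, 35) = 71
E (Maxine): max(4, 89) = 89
F (Maxine): max(44, 11, 13, 64) = 64
B (Minnie): min(94, 71, 89, 64) = 64
H (Maxine): max(38, 40, 57, 67) = 67
I (Maxine): max(54, 19, 89) = 89
J (Maxine): max(68, 8, 79) = 79
G (Minnie): min(67, 89, 79, 12) = 12
Root (Maxine): max(64, 12) = 64

64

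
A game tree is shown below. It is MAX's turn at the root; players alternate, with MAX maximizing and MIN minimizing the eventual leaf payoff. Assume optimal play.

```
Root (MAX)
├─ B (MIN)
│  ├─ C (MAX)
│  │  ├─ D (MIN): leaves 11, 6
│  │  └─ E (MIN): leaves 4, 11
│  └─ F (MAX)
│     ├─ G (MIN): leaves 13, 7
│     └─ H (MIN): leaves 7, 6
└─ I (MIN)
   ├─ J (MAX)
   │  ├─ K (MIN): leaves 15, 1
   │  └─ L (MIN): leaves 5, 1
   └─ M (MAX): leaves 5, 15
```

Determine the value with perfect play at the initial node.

D (MIN): min(11, 6) = 6
E (MIN): min(4, 11) = 4
C (MAX): max(6, 4) = 6
G (MIN): min(13, 7) = 7
H (MIN): min(7, 6) = 6
F (MAX): max(7, 6) = 7
B (MIN): min(6, 7) = 6
K (MIN): min(15, 1) = 1
L (MIN): min(5, 1) = 1
J (MAX): max(1, 1) = 1
M (MAX): max(5, 15) = 15
I (MIN): min(1, 15) = 1
Root (MAX): max(6, 1) = 6

6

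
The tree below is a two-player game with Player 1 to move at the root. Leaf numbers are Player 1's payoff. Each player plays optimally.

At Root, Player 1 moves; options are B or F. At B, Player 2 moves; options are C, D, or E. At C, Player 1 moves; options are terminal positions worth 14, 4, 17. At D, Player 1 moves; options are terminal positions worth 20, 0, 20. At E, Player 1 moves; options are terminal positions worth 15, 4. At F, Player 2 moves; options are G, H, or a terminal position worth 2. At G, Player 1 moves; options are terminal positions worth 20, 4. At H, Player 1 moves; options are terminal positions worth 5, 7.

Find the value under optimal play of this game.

15

C (Player 1): max(14, 4, 17) = 17
D (Player 1): max(20, 0, 20) = 20
E (Player 1): max(15, 4) = 15
B (Player 2): min(17, 20, 15) = 15
G (Player 1): max(20, 4) = 20
H (Player 1): max(5, 7) = 7
F (Player 2): min(20, 7, 2) = 2
Root (Player 1): max(15, 2) = 15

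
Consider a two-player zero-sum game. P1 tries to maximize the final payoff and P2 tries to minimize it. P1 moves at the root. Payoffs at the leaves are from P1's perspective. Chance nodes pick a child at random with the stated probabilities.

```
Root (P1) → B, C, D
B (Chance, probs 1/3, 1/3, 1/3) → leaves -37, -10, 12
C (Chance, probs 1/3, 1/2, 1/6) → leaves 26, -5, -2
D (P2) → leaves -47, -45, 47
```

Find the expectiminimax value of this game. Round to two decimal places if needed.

B (Chance): 1/3·-37 + 1/3·-10 + 1/3·12 = -11.67
C (Chance): 1/3·26 + 1/2·-5 + 1/6·-2 = 5.83
D (P2): min(-47, -45, 47) = -47
Root (P1): max(-11.67, 5.83, -47) = 5.83

5.83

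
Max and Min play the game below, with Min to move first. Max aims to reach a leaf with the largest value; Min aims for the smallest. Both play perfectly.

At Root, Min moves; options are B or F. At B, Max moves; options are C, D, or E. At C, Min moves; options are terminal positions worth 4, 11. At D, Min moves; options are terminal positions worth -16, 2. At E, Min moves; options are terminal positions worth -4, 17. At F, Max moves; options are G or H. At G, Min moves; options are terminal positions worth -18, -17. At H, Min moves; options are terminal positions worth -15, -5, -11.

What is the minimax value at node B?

C: min(4, 11) = 4
D: min(-16, 2) = -16
E: min(-4, 17) = -4
B: max(4, -16, -4) = 4

4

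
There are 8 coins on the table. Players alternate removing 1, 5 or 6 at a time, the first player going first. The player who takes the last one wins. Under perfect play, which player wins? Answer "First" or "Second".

First

W/L table (W = player to move can force a win):
i:   0  1  2  3  4  5  6  7  8
     L  W  L  W  L  W  W  W  W
Position 8 is W, so the first player wins.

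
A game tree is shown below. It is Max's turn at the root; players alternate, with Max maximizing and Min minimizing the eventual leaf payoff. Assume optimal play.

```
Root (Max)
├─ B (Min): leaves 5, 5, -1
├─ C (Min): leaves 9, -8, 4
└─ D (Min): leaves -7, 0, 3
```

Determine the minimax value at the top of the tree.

-1

B (Min): min(5, 5, -1) = -1
C (Min): min(9, -8, 4) = -8
D (Min): min(-7, 0, 3) = -7
Root (Max): max(-1, -8, -7) = -1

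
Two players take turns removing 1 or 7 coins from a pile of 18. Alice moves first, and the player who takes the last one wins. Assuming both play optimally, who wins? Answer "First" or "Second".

Compute winning (W) and losing (L) positions by backward induction:
i:   0  1  2  3  4  5  6  7  8  9 10 11 12 13 14 15 16 17 18
     L  W  L  W  L  W  L  W  L  W  L  W  L  W  L  W  L  W  L
Position 18 is L, so the second player wins.

Second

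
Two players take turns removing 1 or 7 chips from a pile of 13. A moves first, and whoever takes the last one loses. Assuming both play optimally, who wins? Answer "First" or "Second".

Second

Positions where the player to move wins (W) vs loses (L):
i:   0  1  2  3  4  5  6  7  8  9 10 11 12 13
     W  L  W  L  W  L  W  L  W  L  W  L  W  L
Position 13 is L, so the second player wins.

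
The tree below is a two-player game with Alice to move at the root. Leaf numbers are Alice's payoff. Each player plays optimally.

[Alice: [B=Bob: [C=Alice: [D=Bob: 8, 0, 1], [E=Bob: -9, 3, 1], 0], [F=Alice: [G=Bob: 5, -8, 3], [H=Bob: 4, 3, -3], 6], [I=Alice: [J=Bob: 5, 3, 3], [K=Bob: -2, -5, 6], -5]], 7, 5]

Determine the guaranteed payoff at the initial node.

D (Bob): min(8, 0, 1) = 0
E (Bob): min(-9, 3, 1) = -9
C (Alice): max(0, -9, 0) = 0
G (Bob): min(5, -8, 3) = -8
H (Bob): min(4, 3, -3) = -3
F (Alice): max(-8, -3, 6) = 6
J (Bob): min(5, 3, 3) = 3
K (Bob): min(-2, -5, 6) = -5
I (Alice): max(3, -5, -5) = 3
B (Bob): min(0, 6, 3) = 0
Root (Alice): max(0, 7, 5) = 7

7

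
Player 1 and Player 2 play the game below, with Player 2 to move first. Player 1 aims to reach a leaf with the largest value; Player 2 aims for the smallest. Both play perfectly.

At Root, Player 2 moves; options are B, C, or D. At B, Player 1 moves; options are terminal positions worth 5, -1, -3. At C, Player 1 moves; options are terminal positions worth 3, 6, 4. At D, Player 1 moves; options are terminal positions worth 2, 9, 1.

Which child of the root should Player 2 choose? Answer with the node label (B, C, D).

B

B (Player 1): max(5, -1, -3) = 5
C (Player 1): max(3, 6, 4) = 6
D (Player 1): max(2, 9, 1) = 9
Root (Player 2): min(5, 6, 9) = 5
Player 2 picks the child with the lowest value: B (value 5).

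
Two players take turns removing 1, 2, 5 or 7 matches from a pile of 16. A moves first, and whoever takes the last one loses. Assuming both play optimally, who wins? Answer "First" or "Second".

Compute winning (W) and losing (L) positions by backward induction:
i:   0  1  2  3  4  5  6  7  8  9 10 11 12 13 14 15 16
     W  L  W  W  L  W  W  L  W  W  L  W  W  L  W  W  L
Position 16 is L, so the second player wins.

Second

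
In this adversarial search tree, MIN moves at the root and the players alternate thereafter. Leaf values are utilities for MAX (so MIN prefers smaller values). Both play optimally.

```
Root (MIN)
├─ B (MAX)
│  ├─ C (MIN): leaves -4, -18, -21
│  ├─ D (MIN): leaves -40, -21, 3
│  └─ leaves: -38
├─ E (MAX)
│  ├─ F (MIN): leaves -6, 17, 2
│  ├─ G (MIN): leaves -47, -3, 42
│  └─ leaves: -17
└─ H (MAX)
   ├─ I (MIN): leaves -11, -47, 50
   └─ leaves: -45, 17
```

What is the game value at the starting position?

C (MIN): min(-4, -18, -21) = -21
D (MIN): min(-40, -21, 3) = -40
B (MAX): max(-21, -40, -38) = -21
F (MIN): min(-6, 17, 2) = -6
G (MIN): min(-47, -3, 42) = -47
E (MAX): max(-6, -47, -17) = -6
I (MIN): min(-11, -47, 50) = -47
H (MAX): max(-47, -45, 17) = 17
Root (MIN): min(-21, -6, 17) = -21

-21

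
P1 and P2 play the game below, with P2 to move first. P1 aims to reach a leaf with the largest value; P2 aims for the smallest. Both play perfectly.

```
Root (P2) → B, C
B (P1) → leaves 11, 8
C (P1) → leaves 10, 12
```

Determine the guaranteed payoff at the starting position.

11

B (P1): max(11, 8) = 11
C (P1): max(10, 12) = 12
Root (P2): min(11, 12) = 11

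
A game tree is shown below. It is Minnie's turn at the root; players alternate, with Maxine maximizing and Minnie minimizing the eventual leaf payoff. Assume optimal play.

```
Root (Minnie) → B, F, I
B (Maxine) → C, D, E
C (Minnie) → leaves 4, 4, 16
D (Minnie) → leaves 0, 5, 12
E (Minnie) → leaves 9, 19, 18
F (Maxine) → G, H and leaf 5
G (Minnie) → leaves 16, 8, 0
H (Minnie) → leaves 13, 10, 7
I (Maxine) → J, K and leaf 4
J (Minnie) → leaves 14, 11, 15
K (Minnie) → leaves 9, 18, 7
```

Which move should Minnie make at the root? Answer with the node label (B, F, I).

F

C (Minnie): min(4, 4, 16) = 4
D (Minnie): min(0, 5, 12) = 0
E (Minnie): min(9, 19, 18) = 9
B (Maxine): max(4, 0, 9) = 9
G (Minnie): min(16, 8, 0) = 0
H (Minnie): min(13, 10, 7) = 7
F (Maxine): max(0, 7, 5) = 7
J (Minnie): min(14, 11, 15) = 11
K (Minnie): min(9, 18, 7) = 7
I (Maxine): max(11, 7, 4) = 11
Root (Minnie): min(9, 7, 11) = 7
Minnie picks the child with the lowest value: F (value 7).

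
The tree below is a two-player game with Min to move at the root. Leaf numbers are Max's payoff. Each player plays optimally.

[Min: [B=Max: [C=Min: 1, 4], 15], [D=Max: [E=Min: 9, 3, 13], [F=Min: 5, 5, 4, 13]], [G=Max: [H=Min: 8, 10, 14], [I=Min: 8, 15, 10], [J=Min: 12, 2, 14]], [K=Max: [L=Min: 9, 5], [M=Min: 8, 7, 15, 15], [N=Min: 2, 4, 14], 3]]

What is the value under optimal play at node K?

L: min(9, 5) = 5
M: min(8, 7, 15, 15) = 7
N: min(2, 4, 14) = 2
K: max(5, 7, 2, 3) = 7

7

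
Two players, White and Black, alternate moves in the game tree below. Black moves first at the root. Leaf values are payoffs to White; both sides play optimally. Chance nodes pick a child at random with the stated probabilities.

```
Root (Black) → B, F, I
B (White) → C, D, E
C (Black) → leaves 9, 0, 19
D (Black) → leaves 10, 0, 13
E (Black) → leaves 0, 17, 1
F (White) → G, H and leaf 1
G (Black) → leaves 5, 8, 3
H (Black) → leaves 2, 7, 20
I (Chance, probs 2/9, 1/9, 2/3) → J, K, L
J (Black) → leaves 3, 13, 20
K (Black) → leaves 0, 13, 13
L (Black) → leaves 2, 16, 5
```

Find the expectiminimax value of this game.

0

C (Black): min(9, 0, 19) = 0
D (Black): min(10, 0, 13) = 0
E (Black): min(0, 17, 1) = 0
B (White): max(0, 0, 0) = 0
G (Black): min(5, 8, 3) = 3
H (Black): min(2, 7, 20) = 2
F (White): max(3, 2, 1) = 3
J (Black): min(3, 13, 20) = 3
K (Black): min(0, 13, 13) = 0
L (Black): min(2, 16, 5) = 2
I (Chance): 2/9·3 + 1/9·0 + 2/3·2 = 2
Root (Black): min(0, 3, 2) = 0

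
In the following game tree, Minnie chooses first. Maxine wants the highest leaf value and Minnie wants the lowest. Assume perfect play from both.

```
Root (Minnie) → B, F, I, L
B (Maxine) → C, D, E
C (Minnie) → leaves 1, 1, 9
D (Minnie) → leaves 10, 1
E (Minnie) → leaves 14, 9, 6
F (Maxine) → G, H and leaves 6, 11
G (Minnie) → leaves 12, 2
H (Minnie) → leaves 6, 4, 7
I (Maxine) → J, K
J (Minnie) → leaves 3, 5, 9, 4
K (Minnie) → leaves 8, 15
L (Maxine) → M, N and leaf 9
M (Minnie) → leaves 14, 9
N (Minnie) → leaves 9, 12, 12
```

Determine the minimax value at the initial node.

C (Minnie): min(1, 1, 9) = 1
D (Minnie): min(10, 1) = 1
E (Minnie): min(14, 9, 6) = 6
B (Maxine): max(1, 1, 6) = 6
G (Minnie): min(12, 2) = 2
H (Minnie): min(6, 4, 7) = 4
F (Maxine): max(2, 4, 6, 11) = 11
J (Minnie): min(3, 5, 9, 4) = 3
K (Minnie): min(8, 15) = 8
I (Maxine): max(3, 8) = 8
M (Minnie): min(14, 9) = 9
N (Minnie): min(9, 12, 12) = 9
L (Maxine): max(9, 9, 9) = 9
Root (Minnie): min(6, 11, 8, 9) = 6

6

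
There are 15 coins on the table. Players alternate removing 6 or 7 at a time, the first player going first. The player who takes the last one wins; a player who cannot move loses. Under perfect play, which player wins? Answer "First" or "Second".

Positions where the player to move wins (W) vs loses (L):
i:   0  1  2  3  4  5  6  7  8  9 10 11 12 13 14 15
     L  L  L  L  L  L  W  W  W  W  W  W  W  L  L  L
Position 15 is L, so the second player wins.

Second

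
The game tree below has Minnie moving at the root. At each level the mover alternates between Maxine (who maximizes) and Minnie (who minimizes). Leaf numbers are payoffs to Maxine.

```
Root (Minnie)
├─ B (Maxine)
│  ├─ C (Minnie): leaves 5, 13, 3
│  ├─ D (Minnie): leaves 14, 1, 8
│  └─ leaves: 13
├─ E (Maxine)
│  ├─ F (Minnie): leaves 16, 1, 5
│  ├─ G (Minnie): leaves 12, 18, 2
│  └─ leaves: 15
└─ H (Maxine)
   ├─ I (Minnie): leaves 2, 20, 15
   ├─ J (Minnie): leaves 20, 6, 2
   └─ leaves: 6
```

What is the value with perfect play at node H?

I: min(2, 20, 15) = 2
J: min(20, 6, 2) = 2
H: max(2, 2, 6) = 6

6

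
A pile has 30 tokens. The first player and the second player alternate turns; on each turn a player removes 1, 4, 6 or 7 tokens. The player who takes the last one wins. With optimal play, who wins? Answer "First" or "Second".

First

Positions where the player to move wins (W) vs loses (L):
i:   0  1  2  3  4  5  6  7  8  9 10 11 12 13 14 15 16 17 18 19 20 21 22 23 24 25 26 27 28 29 30
     L  W  L  W  W  L  W  W  W  W  L  W  W  L  W  L  W  W  L  W  W  W  W  L  W  W  L  W  L  W  W
Position 30 is W, so the first player wins.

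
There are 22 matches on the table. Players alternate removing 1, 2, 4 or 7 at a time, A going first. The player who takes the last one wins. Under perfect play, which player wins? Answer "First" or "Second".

Positions where the player to move wins (W) vs loses (L):
i:   0  1  2  3  4  5  6  7  8  9 10 11 12 13 14 15 16 17 18 19 20 21 22
     L  W  W  L  W  W  L  W  W  L  W  W  L  W  W  L  W  W  L  W  W  L  W
Position 22 is W, so the first player wins.

First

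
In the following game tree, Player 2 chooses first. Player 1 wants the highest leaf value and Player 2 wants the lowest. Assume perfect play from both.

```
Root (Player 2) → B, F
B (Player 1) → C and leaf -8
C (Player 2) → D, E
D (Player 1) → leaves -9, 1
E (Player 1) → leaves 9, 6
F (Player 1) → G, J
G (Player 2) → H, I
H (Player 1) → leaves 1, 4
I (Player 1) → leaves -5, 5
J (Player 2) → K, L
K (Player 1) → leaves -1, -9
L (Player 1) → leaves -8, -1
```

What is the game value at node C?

1

D: max(-9, 1) = 1
E: max(9, 6) = 9
C: min(1, 9) = 1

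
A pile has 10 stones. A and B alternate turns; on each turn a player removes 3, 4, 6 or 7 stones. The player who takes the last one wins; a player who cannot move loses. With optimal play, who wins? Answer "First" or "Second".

Mark each pile size as W (mover wins) or L (mover loses):
i:   0  1  2  3  4  5  6  7  8  9 10
     L  L  L  W  W  W  W  W  W  W  L
Position 10 is L, so the second player wins.

Second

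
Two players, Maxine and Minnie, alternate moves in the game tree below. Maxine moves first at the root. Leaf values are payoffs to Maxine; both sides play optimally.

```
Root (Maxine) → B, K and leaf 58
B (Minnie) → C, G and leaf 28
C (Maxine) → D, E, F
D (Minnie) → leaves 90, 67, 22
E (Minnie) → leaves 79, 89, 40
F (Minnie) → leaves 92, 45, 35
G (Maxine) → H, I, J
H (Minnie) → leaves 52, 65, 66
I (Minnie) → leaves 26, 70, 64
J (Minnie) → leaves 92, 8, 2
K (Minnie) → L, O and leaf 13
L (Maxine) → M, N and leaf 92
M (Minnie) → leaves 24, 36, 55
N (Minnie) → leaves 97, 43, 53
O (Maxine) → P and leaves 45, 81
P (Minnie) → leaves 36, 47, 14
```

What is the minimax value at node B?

D: min(90, 67, 22) = 22
E: min(79, 89, 40) = 40
F: min(92, 45, 35) = 35
C: max(22, 40, 35) = 40
H: min(52, 65, 66) = 52
I: min(26, 70, 64) = 26
J: min(92, 8, 2) = 2
G: max(52, 26, 2) = 52
B: min(40, 52, 28) = 28

28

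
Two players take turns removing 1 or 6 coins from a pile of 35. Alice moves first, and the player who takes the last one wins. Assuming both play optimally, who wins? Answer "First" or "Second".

Second

i:   0  1  2  3  4  5  6  7  8  9 10 11 12 13 14 15 16 17 18 19 20 21 22 23 24 25 26 27 28 29 30 31 32 33 34 35
     L  W  L  W  L  W  W  L  W  L  W  L  W  W  L  W  L  W  L  W  W  L  W  L  W  L  W  W  L  W  L  W  L  W  W  L
Position 35 is L, so the second player wins.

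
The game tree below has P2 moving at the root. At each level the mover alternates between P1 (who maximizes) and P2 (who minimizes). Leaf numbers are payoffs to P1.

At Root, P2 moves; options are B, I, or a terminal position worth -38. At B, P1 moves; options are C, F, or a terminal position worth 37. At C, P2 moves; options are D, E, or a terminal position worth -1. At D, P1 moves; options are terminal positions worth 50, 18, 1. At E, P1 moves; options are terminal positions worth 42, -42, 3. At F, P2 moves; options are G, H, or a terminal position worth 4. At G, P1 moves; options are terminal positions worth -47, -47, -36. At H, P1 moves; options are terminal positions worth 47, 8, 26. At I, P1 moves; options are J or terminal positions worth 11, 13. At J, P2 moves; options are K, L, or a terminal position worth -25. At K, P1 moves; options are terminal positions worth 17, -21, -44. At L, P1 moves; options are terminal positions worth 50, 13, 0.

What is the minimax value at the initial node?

D (P1): max(50, 18, 1) = 50
E (P1): max(42, -42, 3) = 42
C (P2): min(50, 42, -1) = -1
G (P1): max(-47, -47, -36) = -36
H (P1): max(47, 8, 26) = 47
F (P2): min(-36, 47, 4) = -36
B (P1): max(-1, -36, 37) = 37
K (P1): max(17, -21, -44) = 17
L (P1): max(50, 13, 0) = 50
J (P2): min(17, 50, -25) = -25
I (P1): max(-25, 11, 13) = 13
Root (P2): min(37, 13, -38) = -38

-38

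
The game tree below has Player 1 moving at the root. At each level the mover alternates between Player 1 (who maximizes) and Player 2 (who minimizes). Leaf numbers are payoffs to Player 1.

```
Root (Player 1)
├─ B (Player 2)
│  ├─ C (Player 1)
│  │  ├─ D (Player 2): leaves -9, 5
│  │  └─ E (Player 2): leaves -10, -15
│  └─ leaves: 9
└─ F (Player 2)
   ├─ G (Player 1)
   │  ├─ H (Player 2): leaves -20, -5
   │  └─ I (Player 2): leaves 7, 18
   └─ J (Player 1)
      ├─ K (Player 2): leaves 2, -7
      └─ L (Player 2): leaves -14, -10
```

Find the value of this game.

-7

D (Player 2): min(-9, 5) = -9
E (Player 2): min(-10, -15) = -15
C (Player 1): max(-9, -15) = -9
B (Player 2): min(-9, 9) = -9
H (Player 2): min(-20, -5) = -20
I (Player 2): min(7, 18) = 7
G (Player 1): max(-20, 7) = 7
K (Player 2): min(2, -7) = -7
L (Player 2): min(-14, -10) = -14
J (Player 1): max(-7, -14) = -7
F (Player 2): min(7, -7) = -7
Root (Player 1): max(-9, -7) = -7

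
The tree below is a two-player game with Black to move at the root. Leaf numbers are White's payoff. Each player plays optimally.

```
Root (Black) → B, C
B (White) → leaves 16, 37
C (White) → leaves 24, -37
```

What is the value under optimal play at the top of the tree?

B (White): max(16, 37) = 37
C (White): max(24, -37) = 24
Root (Black): min(37, 24) = 24

24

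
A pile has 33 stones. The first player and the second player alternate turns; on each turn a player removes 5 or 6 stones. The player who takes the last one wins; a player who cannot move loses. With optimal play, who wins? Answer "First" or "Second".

i:   0  1  2  3  4  5  6  7  8  9 10 11 12 13 14 15 16 17 18 19 20 21 22 23 24 25 26 27 28 29 30 31 32 33
     L  L  L  L  L  W  W  W  W  W  W  L  L  L  L  L  W  W  W  W  W  W  L  L  L  L  L  W  W  W  W  W  W  L
Position 33 is L, so the second player wins.

Second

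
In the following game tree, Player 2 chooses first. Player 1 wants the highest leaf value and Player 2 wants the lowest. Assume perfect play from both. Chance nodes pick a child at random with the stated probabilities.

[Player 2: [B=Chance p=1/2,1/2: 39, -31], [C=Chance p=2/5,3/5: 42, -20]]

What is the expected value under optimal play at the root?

4

B (Chance): 1/2·39 + 1/2·-31 = 4
C (Chance): 2/5·42 + 3/5·-20 = 4.8
Root (Player 2): min(4, 4.8) = 4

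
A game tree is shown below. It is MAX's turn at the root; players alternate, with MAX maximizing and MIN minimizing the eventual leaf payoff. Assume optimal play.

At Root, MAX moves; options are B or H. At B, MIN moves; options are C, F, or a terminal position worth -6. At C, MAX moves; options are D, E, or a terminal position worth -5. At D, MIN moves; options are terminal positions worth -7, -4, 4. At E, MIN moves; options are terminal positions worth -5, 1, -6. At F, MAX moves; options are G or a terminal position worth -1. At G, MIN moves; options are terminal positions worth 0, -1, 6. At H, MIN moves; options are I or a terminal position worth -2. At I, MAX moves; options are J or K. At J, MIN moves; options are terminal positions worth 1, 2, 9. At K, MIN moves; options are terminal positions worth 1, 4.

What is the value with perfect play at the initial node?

-2

D (MIN): min(-7, -4, 4) = -7
E (MIN): min(-5, 1, -6) = -6
C (MAX): max(-7, -6, -5) = -5
G (MIN): min(0, -1, 6) = -1
F (MAX): max(-1, -1) = -1
B (MIN): min(-5, -1, -6) = -6
J (MIN): min(1, 2, 9) = 1
K (MIN): min(1, 4) = 1
I (MAX): max(1, 1) = 1
H (MIN): min(1, -2) = -2
Root (MAX): max(-6, -2) = -2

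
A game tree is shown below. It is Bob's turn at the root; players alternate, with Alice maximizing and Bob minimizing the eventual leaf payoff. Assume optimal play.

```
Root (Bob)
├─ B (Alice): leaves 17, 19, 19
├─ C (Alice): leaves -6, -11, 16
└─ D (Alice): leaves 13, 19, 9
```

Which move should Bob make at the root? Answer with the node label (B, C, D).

B (Alice): max(17, 19, 19) = 19
C (Alice): max(-6, -11, 16) = 16
D (Alice): max(13, 19, 9) = 19
Root (Bob): min(19, 16, 19) = 16
Bob picks the child with the lowest value: C (value 16).

C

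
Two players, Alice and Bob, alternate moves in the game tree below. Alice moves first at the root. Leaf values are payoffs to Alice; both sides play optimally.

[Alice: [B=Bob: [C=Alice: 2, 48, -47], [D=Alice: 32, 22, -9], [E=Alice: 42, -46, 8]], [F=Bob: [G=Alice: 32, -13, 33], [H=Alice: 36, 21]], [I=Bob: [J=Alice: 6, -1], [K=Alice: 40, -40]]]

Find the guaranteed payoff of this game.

33

C (Alice): max(2, 48, -47) = 48
D (Alice): max(32, 22, -9) = 32
E (Alice): max(42, -46, 8) = 42
B (Bob): min(48, 32, 42) = 32
G (Alice): max(32, -13, 33) = 33
H (Alice): max(36, 21) = 36
F (Bob): min(33, 36) = 33
J (Alice): max(6, -1) = 6
K (Alice): max(40, -40) = 40
I (Bob): min(6, 40) = 6
Root (Alice): max(32, 33, 6) = 33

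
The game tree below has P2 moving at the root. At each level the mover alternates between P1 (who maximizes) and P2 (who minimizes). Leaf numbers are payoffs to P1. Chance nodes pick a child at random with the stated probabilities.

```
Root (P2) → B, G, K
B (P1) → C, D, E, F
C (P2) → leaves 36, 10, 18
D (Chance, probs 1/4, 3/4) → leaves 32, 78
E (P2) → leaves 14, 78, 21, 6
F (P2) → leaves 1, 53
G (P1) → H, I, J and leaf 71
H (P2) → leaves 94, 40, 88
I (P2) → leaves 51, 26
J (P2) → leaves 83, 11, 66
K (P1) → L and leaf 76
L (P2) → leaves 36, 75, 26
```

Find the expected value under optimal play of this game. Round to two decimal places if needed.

66.5

C (P2): min(36, 10, 18) = 10
D (Chance): 1/4·32 + 3/4·78 = 66.5
E (P2): min(14, 78, 21, 6) = 6
F (P2): min(1, 53) = 1
B (P1): max(10, 66.5, 6, 1) = 66.5
H (P2): min(94, 40, 88) = 40
I (P2): min(51, 26) = 26
J (P2): min(83, 11, 66) = 11
G (P1): max(40, 26, 11, 71) = 71
L (P2): min(36, 75, 26) = 26
K (P1): max(26, 76) = 76
Root (P2): min(66.5, 71, 76) = 66.5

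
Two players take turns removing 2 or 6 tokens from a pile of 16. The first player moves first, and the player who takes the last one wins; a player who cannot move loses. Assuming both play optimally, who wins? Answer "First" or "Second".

Mark each pile size as W (mover wins) or L (mover loses):
i:   0  1  2  3  4  5  6  7  8  9 10 11 12 13 14 15 16
     L  L  W  W  L  L  W  W  L  L  W  W  L  L  W  W  L
Position 16 is L, so the second player wins.

Second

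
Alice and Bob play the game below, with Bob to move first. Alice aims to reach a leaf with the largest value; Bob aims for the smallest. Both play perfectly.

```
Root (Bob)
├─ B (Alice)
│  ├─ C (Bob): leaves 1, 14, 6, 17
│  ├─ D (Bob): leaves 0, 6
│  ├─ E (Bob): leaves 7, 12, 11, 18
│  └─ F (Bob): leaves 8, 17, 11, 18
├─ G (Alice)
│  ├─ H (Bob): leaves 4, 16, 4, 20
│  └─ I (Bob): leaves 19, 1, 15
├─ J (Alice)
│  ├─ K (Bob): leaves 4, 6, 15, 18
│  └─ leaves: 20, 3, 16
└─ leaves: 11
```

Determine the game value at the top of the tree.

4

C (Bob): min(1, 14, 6, 17) = 1
D (Bob): min(0, 6) = 0
E (Bob): min(7, 12, 11, 18) = 7
F (Bob): min(8, 17, 11, 18) = 8
B (Alice): max(1, 0, 7, 8) = 8
H (Bob): min(4, 16, 4, 20) = 4
I (Bob): min(19, 1, 15) = 1
G (Alice): max(4, 1) = 4
K (Bob): min(4, 6, 15, 18) = 4
J (Alice): max(4, 20, 3, 16) = 20
Root (Bob): min(8, 4, 20, 11) = 4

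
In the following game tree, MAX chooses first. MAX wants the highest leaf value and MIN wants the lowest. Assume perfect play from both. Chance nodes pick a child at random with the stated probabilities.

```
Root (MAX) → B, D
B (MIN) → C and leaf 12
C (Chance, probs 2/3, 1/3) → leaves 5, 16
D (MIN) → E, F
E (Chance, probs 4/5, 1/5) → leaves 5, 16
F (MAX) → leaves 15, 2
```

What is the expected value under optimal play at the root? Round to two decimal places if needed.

C (Chance): 2/3·5 + 1/3·16 = 8.67
B (MIN): min(8.67, 12) = 8.67
E (Chance): 4/5·5 + 1/5·16 = 7.2
F (MAX): max(15, 2) = 15
D (MIN): min(7.2, 15) = 7.2
Root (MAX): max(8.67, 7.2) = 8.67

8.67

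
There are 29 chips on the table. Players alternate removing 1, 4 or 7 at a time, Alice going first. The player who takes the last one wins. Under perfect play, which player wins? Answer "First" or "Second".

Second

Positions where the player to move wins (W) vs loses (L):
i:   0  1  2  3  4  5  6  7  8  9 10 11 12 13 14 15 16 17 18 19 20 21 22 23 24 25 26 27 28 29
     L  W  L  W  W  L  W  W  L  W  L  W  W  L  W  W  L  W  L  W  W  L  W  W  L  W  L  W  W  L
Position 29 is L, so the second player wins.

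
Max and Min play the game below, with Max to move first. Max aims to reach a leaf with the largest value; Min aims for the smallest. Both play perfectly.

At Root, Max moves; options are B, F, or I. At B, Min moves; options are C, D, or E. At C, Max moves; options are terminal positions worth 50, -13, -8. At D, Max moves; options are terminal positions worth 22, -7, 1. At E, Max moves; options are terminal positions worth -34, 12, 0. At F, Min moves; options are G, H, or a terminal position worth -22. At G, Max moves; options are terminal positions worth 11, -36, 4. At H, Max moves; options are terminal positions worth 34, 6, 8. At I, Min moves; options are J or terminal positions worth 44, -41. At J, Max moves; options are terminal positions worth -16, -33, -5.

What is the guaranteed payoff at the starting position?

12

C (Max): max(50, -13, -8) = 50
D (Max): max(22, -7, 1) = 22
E (Max): max(-34, 12, 0) = 12
B (Min): min(50, 22, 12) = 12
G (Max): max(11, -36, 4) = 11
H (Max): max(34, 6, 8) = 34
F (Min): min(11, 34, -22) = -22
J (Max): max(-16, -33, -5) = -5
I (Min): min(-5, 44, -41) = -41
Root (Max): max(12, -22, -41) = 12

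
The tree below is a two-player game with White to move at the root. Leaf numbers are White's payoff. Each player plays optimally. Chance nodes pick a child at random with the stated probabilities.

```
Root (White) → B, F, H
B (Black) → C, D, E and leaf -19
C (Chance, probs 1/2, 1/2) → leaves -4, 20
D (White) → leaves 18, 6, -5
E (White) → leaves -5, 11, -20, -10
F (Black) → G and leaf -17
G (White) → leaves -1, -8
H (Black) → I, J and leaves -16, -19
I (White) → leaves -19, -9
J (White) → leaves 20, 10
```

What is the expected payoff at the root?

-17

C (Chance): 1/2·-4 + 1/2·20 = 8
D (White): max(18, 6, -5) = 18
E (White): max(-5, 11, -20, -10) = 11
B (Black): min(8, 18, 11, -19) = -19
G (White): max(-1, -8) = -1
F (Black): min(-1, -17) = -17
I (White): max(-19, -9) = -9
J (White): max(20, 10) = 20
H (Black): min(-9, 20, -16, -19) = -19
Root (White): max(-19, -17, -19) = -17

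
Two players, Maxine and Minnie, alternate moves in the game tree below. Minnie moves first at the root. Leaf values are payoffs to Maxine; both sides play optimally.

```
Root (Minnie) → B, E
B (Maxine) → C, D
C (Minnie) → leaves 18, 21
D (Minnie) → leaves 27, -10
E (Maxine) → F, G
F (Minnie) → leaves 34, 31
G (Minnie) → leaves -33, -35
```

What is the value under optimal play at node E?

31

F: min(34, 31) = 31
G: min(-33, -35) = -35
E: max(31, -35) = 31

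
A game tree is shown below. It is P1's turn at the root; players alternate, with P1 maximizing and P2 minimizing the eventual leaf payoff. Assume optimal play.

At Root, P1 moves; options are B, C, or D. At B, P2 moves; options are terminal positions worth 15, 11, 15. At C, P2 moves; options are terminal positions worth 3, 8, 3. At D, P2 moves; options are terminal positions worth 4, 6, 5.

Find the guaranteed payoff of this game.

B (P2): min(15, 11, 15) = 11
C (P2): min(3, 8, 3) = 3
D (P2): min(4, 6, 5) = 4
Root (P1): max(11, 3, 4) = 11

11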